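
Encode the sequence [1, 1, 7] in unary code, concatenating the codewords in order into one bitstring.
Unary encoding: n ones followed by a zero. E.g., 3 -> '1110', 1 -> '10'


Encode each number as n ones followed by a terminating 0:
  1 -> 10 (2 bits)
  1 -> 10 (2 bits)
  7 -> 11111110 (8 bits)
Total length = 2 + 2 + 8 = 12 bits.

Unary([1, 1, 7]) = 101011111110 (12 bits)


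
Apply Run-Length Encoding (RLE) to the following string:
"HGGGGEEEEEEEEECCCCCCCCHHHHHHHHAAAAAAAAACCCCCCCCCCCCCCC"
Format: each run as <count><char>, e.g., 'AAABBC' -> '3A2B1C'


Scanning runs left to right:
  i=0: run of 'H' x 1 -> '1H'
  i=1: run of 'G' x 4 -> '4G'
  i=5: run of 'E' x 9 -> '9E'
  i=14: run of 'C' x 8 -> '8C'
  i=22: run of 'H' x 8 -> '8H'
  i=30: run of 'A' x 9 -> '9A'
  i=39: run of 'C' x 15 -> '15C'

RLE = 1H4G9E8C8H9A15C


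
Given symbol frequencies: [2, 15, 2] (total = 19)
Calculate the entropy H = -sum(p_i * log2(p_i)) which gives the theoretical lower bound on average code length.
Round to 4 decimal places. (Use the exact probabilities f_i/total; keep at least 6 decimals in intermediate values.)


Per-symbol terms -p_i * log2(p_i) with p_i = f_i/19:
  p = 2/19 = 0.105263: log2(p) = -3.247928, -p*log2(p) = 0.341887
  p = 15/19 = 0.789474: log2(p) = -0.341037, -p*log2(p) = 0.269240
  p = 2/19 = 0.105263: log2(p) = -3.247928, -p*log2(p) = 0.341887
H = 0.341887 + 0.269240 + 0.341887 = 0.953014

H = 0.953 bits/symbol


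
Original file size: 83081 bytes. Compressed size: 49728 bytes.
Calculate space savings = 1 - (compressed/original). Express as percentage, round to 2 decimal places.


ratio = compressed/original = 49728/83081 = 0.598548
savings = 1 - ratio = 1 - 0.598548 = 0.401452
as a percentage: 0.401452 * 100 = 40.15%

Space savings = 1 - 49728/83081 = 40.15%


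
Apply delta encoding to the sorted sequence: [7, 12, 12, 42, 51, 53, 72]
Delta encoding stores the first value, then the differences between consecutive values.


First value: 7
Deltas:
  12 - 7 = 5
  12 - 12 = 0
  42 - 12 = 30
  51 - 42 = 9
  53 - 51 = 2
  72 - 53 = 19


Delta encoded: [7, 5, 0, 30, 9, 2, 19]


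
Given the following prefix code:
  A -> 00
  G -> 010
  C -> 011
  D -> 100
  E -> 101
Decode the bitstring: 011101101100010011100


Decoding step by step:
Bits 011 -> C
Bits 101 -> E
Bits 101 -> E
Bits 100 -> D
Bits 010 -> G
Bits 011 -> C
Bits 100 -> D


Decoded message: CEEDGCD


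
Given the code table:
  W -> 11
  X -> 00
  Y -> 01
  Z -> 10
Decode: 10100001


Decoding:
10 -> Z
10 -> Z
00 -> X
01 -> Y


Result: ZZXY


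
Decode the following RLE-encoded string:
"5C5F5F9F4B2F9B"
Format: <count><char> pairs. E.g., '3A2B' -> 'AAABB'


Expanding each <count><char> pair:
  5C -> 'CCCCC'
  5F -> 'FFFFF'
  5F -> 'FFFFF'
  9F -> 'FFFFFFFFF'
  4B -> 'BBBB'
  2F -> 'FF'
  9B -> 'BBBBBBBBB'

Decoded = CCCCCFFFFFFFFFFFFFFFFFFFBBBBFFBBBBBBBBB


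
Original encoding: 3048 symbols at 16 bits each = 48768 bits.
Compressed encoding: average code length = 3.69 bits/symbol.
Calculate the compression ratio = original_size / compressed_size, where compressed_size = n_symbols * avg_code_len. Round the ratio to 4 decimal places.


original_size = n_symbols * orig_bits = 3048 * 16 = 48768 bits
compressed_size = n_symbols * avg_code_len = 3048 * 3.69 = 11247.12 bits
ratio = original_size / compressed_size = 48768 / 11247.12 = 4.336

Compression ratio = 4.336


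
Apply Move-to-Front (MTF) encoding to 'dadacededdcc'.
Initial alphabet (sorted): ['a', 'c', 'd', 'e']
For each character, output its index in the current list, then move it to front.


MTF encoding:
'd': index 2 in ['a', 'c', 'd', 'e'] -> ['d', 'a', 'c', 'e']
'a': index 1 in ['d', 'a', 'c', 'e'] -> ['a', 'd', 'c', 'e']
'd': index 1 in ['a', 'd', 'c', 'e'] -> ['d', 'a', 'c', 'e']
'a': index 1 in ['d', 'a', 'c', 'e'] -> ['a', 'd', 'c', 'e']
'c': index 2 in ['a', 'd', 'c', 'e'] -> ['c', 'a', 'd', 'e']
'e': index 3 in ['c', 'a', 'd', 'e'] -> ['e', 'c', 'a', 'd']
'd': index 3 in ['e', 'c', 'a', 'd'] -> ['d', 'e', 'c', 'a']
'e': index 1 in ['d', 'e', 'c', 'a'] -> ['e', 'd', 'c', 'a']
'd': index 1 in ['e', 'd', 'c', 'a'] -> ['d', 'e', 'c', 'a']
'd': index 0 in ['d', 'e', 'c', 'a'] -> ['d', 'e', 'c', 'a']
'c': index 2 in ['d', 'e', 'c', 'a'] -> ['c', 'd', 'e', 'a']
'c': index 0 in ['c', 'd', 'e', 'a'] -> ['c', 'd', 'e', 'a']


Output: [2, 1, 1, 1, 2, 3, 3, 1, 1, 0, 2, 0]


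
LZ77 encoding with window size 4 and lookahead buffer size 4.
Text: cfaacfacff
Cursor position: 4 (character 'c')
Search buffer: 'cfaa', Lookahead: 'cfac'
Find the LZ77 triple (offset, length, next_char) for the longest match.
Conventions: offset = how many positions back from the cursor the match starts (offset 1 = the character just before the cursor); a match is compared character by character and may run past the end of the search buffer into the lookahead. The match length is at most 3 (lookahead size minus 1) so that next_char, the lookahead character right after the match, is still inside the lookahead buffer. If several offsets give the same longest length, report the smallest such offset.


Try each offset into the search buffer:
  offset=1 (pos 3, char 'a'): match length 0
  offset=2 (pos 2, char 'a'): match length 0
  offset=3 (pos 1, char 'f'): match length 0
  offset=4 (pos 0, char 'c'): match length 3
Longest match has length 3 at offset 4.
next_char = character at position 4 + 3 = 7 -> 'c'

Best match: offset=4, length=3 (matching 'cfa' starting at position 0)
LZ77 triple: (4, 3, 'c')


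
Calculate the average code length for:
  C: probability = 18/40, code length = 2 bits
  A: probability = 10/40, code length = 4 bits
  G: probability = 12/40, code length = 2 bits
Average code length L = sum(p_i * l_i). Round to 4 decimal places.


Weighted contributions p_i * l_i:
  C: (18/40) * 2 = 36/40
  A: (10/40) * 4 = 40/40
  G: (12/40) * 2 = 24/40
Sum = (36 + 40 + 24)/40 = 100/40

L = 100/40 = 2.5000 bits/symbol


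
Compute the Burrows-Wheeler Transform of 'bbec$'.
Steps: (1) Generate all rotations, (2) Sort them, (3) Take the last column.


Rotations (sorted):
  0: $bbec -> last char: c
  1: bbec$ -> last char: $
  2: bec$b -> last char: b
  3: c$bbe -> last char: e
  4: ec$bb -> last char: b


BWT = c$beb


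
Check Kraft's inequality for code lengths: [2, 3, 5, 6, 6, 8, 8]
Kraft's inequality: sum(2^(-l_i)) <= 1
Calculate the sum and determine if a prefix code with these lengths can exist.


Sum = 2^(-2) + 2^(-3) + 2^(-5) + 2^(-6) + 2^(-6) + 2^(-8) + 2^(-8)
    = 0.25 + 0.125 + 0.03125 + 0.015625 + 0.015625 + 0.00390625 + 0.00390625
    = 114/256 = 0.4453125
Since 0.4453125 <= 1, Kraft's inequality IS satisfied.
A prefix code with these lengths CAN exist.

Kraft sum = 0.4453125. Satisfied.


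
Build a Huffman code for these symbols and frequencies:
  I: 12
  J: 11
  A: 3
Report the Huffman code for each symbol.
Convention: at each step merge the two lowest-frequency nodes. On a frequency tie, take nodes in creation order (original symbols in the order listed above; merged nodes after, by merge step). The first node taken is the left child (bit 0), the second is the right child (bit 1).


Huffman tree construction:
Step 1: Merge A(3) + J(11) = 14
Step 2: Merge I(12) + (A+J)(14) = 26
Read each symbol's code off the tree from the root (left child = 0, right child = 1).

Codes:
  I: 0 (length 1)
  J: 11 (length 2)
  A: 10 (length 2)
Average code length: 40/26 = 1.5385 bits/symbol


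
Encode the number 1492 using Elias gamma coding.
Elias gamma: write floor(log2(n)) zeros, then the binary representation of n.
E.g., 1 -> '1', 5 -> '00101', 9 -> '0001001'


num_bits = floor(log2(1492)) + 1 = 11
leading_zeros = num_bits - 1 = 10
binary(1492) = 10111010100

Elias gamma(1492) = '0000000000' + '10111010100' = 000000000010111010100 (21 bits)


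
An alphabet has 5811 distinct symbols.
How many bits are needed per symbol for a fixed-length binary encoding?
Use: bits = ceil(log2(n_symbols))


log2(5811) = 12.5046
Bracket: 2^12 = 4096 < 5811 <= 2^13 = 8192
So ceil(log2(5811)) = 13

bits = ceil(log2(5811)) = ceil(12.5046) = 13 bits


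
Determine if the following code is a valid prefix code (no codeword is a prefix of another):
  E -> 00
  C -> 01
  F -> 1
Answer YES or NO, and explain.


Checking each pair (does one codeword prefix another?):
  E='00' vs C='01': no prefix
  E='00' vs F='1': no prefix
  C='01' vs E='00': no prefix
  C='01' vs F='1': no prefix
  F='1' vs E='00': no prefix
  F='1' vs C='01': no prefix
No violation found over all pairs.

YES -- this is a valid prefix code. No codeword is a prefix of any other codeword.


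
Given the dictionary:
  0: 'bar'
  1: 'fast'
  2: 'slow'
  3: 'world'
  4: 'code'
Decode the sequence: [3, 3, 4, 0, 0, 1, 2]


Look up each index in the dictionary:
  3 -> 'world'
  3 -> 'world'
  4 -> 'code'
  0 -> 'bar'
  0 -> 'bar'
  1 -> 'fast'
  2 -> 'slow'

Decoded: "world world code bar bar fast slow"


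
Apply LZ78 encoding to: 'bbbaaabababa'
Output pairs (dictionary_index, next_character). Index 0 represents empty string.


LZ78 encoding steps:
Dictionary: {0: ''}
Step 1: w='' (idx 0), next='b' -> output (0, 'b'), add 'b' as idx 1
Step 2: w='b' (idx 1), next='b' -> output (1, 'b'), add 'bb' as idx 2
Step 3: w='' (idx 0), next='a' -> output (0, 'a'), add 'a' as idx 3
Step 4: w='a' (idx 3), next='a' -> output (3, 'a'), add 'aa' as idx 4
Step 5: w='b' (idx 1), next='a' -> output (1, 'a'), add 'ba' as idx 5
Step 6: w='ba' (idx 5), next='b' -> output (5, 'b'), add 'bab' as idx 6
Step 7: w='a' (idx 3), end of input -> output (3, '')


Encoded: [(0, 'b'), (1, 'b'), (0, 'a'), (3, 'a'), (1, 'a'), (5, 'b'), (3, '')]


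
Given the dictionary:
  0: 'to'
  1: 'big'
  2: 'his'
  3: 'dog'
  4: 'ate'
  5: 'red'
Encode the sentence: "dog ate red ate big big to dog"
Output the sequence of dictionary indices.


Look up each word in the dictionary:
  'dog' -> 3
  'ate' -> 4
  'red' -> 5
  'ate' -> 4
  'big' -> 1
  'big' -> 1
  'to' -> 0
  'dog' -> 3

Encoded: [3, 4, 5, 4, 1, 1, 0, 3]


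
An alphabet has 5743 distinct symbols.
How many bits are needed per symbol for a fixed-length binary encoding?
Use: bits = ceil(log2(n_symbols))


log2(5743) = 12.4876
Bracket: 2^12 = 4096 < 5743 <= 2^13 = 8192
So ceil(log2(5743)) = 13

bits = ceil(log2(5743)) = ceil(12.4876) = 13 bits


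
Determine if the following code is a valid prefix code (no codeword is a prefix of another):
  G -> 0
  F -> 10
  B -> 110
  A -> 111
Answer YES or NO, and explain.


Checking each pair (does one codeword prefix another?):
  G='0' vs F='10': no prefix
  G='0' vs B='110': no prefix
  G='0' vs A='111': no prefix
  F='10' vs G='0': no prefix
  F='10' vs B='110': no prefix
  F='10' vs A='111': no prefix
  B='110' vs G='0': no prefix
  B='110' vs F='10': no prefix
  B='110' vs A='111': no prefix
  A='111' vs G='0': no prefix
  A='111' vs F='10': no prefix
  A='111' vs B='110': no prefix
No violation found over all pairs.

YES -- this is a valid prefix code. No codeword is a prefix of any other codeword.


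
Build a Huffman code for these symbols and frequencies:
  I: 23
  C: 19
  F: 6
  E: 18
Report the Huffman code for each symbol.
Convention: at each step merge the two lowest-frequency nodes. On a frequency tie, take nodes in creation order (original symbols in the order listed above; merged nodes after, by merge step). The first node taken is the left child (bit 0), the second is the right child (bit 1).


Huffman tree construction:
Step 1: Merge F(6) + E(18) = 24
Step 2: Merge C(19) + I(23) = 42
Step 3: Merge (F+E)(24) + (C+I)(42) = 66
Read each symbol's code off the tree from the root (left child = 0, right child = 1).

Codes:
  I: 11 (length 2)
  C: 10 (length 2)
  F: 00 (length 2)
  E: 01 (length 2)
Average code length: 132/66 = 2.0000 bits/symbol


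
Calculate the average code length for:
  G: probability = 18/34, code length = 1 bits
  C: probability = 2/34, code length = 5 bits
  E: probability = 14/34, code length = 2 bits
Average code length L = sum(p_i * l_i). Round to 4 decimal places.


Weighted contributions p_i * l_i:
  G: (18/34) * 1 = 18/34
  C: (2/34) * 5 = 10/34
  E: (14/34) * 2 = 28/34
Sum = (18 + 10 + 28)/34 = 56/34

L = 56/34 = 1.6471 bits/symbol


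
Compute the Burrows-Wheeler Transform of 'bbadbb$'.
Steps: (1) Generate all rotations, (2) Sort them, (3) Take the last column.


Rotations (sorted):
  0: $bbadbb -> last char: b
  1: adbb$bb -> last char: b
  2: b$bbadb -> last char: b
  3: badbb$b -> last char: b
  4: bb$bbad -> last char: d
  5: bbadbb$ -> last char: $
  6: dbb$bba -> last char: a


BWT = bbbbd$a


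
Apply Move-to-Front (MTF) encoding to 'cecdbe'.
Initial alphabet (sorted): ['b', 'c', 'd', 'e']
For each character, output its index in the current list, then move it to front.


MTF encoding:
'c': index 1 in ['b', 'c', 'd', 'e'] -> ['c', 'b', 'd', 'e']
'e': index 3 in ['c', 'b', 'd', 'e'] -> ['e', 'c', 'b', 'd']
'c': index 1 in ['e', 'c', 'b', 'd'] -> ['c', 'e', 'b', 'd']
'd': index 3 in ['c', 'e', 'b', 'd'] -> ['d', 'c', 'e', 'b']
'b': index 3 in ['d', 'c', 'e', 'b'] -> ['b', 'd', 'c', 'e']
'e': index 3 in ['b', 'd', 'c', 'e'] -> ['e', 'b', 'd', 'c']


Output: [1, 3, 1, 3, 3, 3]


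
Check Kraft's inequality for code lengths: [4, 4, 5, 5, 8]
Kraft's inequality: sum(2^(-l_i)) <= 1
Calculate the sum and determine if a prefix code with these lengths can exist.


Sum = 2^(-4) + 2^(-4) + 2^(-5) + 2^(-5) + 2^(-8)
    = 0.0625 + 0.0625 + 0.03125 + 0.03125 + 0.00390625
    = 49/256 = 0.19140625
Since 0.19140625 <= 1, Kraft's inequality IS satisfied.
A prefix code with these lengths CAN exist.

Kraft sum = 0.19140625. Satisfied.


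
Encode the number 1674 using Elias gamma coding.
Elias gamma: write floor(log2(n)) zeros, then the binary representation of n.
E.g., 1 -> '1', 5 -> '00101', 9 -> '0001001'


num_bits = floor(log2(1674)) + 1 = 11
leading_zeros = num_bits - 1 = 10
binary(1674) = 11010001010

Elias gamma(1674) = '0000000000' + '11010001010' = 000000000011010001010 (21 bits)


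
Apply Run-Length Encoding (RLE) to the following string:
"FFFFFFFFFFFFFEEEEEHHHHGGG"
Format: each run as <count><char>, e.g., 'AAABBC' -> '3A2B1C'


Scanning runs left to right:
  i=0: run of 'F' x 13 -> '13F'
  i=13: run of 'E' x 5 -> '5E'
  i=18: run of 'H' x 4 -> '4H'
  i=22: run of 'G' x 3 -> '3G'

RLE = 13F5E4H3G


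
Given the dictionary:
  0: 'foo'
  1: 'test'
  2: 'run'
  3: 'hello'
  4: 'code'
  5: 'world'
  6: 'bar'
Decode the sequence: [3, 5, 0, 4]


Look up each index in the dictionary:
  3 -> 'hello'
  5 -> 'world'
  0 -> 'foo'
  4 -> 'code'

Decoded: "hello world foo code"


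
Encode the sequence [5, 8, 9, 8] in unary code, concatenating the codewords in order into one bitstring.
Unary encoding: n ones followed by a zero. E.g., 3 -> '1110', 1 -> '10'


Encode each number as n ones followed by a terminating 0:
  5 -> 111110 (6 bits)
  8 -> 111111110 (9 bits)
  9 -> 1111111110 (10 bits)
  8 -> 111111110 (9 bits)
Total length = 6 + 9 + 10 + 9 = 34 bits.

Unary([5, 8, 9, 8]) = 1111101111111101111111110111111110 (34 bits)


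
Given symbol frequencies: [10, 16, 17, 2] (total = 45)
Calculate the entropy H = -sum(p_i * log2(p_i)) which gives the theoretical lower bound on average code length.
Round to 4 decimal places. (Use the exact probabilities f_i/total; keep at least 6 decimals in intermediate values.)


Per-symbol terms -p_i * log2(p_i) with p_i = f_i/45:
  p = 10/45 = 0.222222: log2(p) = -2.169925, -p*log2(p) = 0.482206
  p = 16/45 = 0.355556: log2(p) = -1.491853, -p*log2(p) = 0.530437
  p = 17/45 = 0.377778: log2(p) = -1.404390, -p*log2(p) = 0.530547
  p = 2/45 = 0.044444: log2(p) = -4.491853, -p*log2(p) = 0.199638
H = 0.482206 + 0.530437 + 0.530547 + 0.199638 = 1.742828

H = 1.7428 bits/symbol


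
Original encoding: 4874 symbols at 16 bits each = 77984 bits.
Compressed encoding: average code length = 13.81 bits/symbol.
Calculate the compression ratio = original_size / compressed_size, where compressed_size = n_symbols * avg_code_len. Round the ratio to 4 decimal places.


original_size = n_symbols * orig_bits = 4874 * 16 = 77984 bits
compressed_size = n_symbols * avg_code_len = 4874 * 13.81 = 67309.94 bits
ratio = original_size / compressed_size = 77984 / 67309.94 = 1.1586

Compression ratio = 1.1586


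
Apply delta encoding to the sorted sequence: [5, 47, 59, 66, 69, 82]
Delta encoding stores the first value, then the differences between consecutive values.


First value: 5
Deltas:
  47 - 5 = 42
  59 - 47 = 12
  66 - 59 = 7
  69 - 66 = 3
  82 - 69 = 13


Delta encoded: [5, 42, 12, 7, 3, 13]


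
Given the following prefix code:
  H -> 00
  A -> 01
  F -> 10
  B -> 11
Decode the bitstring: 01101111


Decoding step by step:
Bits 01 -> A
Bits 10 -> F
Bits 11 -> B
Bits 11 -> B


Decoded message: AFBB


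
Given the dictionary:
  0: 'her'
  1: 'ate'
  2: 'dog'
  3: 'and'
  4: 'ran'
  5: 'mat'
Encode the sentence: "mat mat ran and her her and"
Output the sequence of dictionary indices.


Look up each word in the dictionary:
  'mat' -> 5
  'mat' -> 5
  'ran' -> 4
  'and' -> 3
  'her' -> 0
  'her' -> 0
  'and' -> 3

Encoded: [5, 5, 4, 3, 0, 0, 3]


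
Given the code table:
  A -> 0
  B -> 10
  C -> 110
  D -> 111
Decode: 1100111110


Decoding:
110 -> C
0 -> A
111 -> D
110 -> C


Result: CADC


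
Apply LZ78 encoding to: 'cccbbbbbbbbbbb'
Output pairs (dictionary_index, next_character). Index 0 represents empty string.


LZ78 encoding steps:
Dictionary: {0: ''}
Step 1: w='' (idx 0), next='c' -> output (0, 'c'), add 'c' as idx 1
Step 2: w='c' (idx 1), next='c' -> output (1, 'c'), add 'cc' as idx 2
Step 3: w='' (idx 0), next='b' -> output (0, 'b'), add 'b' as idx 3
Step 4: w='b' (idx 3), next='b' -> output (3, 'b'), add 'bb' as idx 4
Step 5: w='bb' (idx 4), next='b' -> output (4, 'b'), add 'bbb' as idx 5
Step 6: w='bbb' (idx 5), next='b' -> output (5, 'b'), add 'bbbb' as idx 6
Step 7: w='b' (idx 3), end of input -> output (3, '')


Encoded: [(0, 'c'), (1, 'c'), (0, 'b'), (3, 'b'), (4, 'b'), (5, 'b'), (3, '')]


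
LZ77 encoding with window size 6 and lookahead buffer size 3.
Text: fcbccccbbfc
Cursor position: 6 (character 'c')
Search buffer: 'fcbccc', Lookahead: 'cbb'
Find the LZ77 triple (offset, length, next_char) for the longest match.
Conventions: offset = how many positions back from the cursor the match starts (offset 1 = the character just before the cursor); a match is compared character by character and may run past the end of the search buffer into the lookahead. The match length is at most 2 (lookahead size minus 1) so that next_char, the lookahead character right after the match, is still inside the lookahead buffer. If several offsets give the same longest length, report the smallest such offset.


Try each offset into the search buffer:
  offset=1 (pos 5, char 'c'): match length 1
  offset=2 (pos 4, char 'c'): match length 1
  offset=3 (pos 3, char 'c'): match length 1
  offset=4 (pos 2, char 'b'): match length 0
  offset=5 (pos 1, char 'c'): match length 2
  offset=6 (pos 0, char 'f'): match length 0
Longest match has length 2 at offset 5.
next_char = character at position 6 + 2 = 8 -> 'b'

Best match: offset=5, length=2 (matching 'cb' starting at position 1)
LZ77 triple: (5, 2, 'b')


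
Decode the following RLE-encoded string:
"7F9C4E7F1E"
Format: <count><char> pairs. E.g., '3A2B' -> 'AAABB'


Expanding each <count><char> pair:
  7F -> 'FFFFFFF'
  9C -> 'CCCCCCCCC'
  4E -> 'EEEE'
  7F -> 'FFFFFFF'
  1E -> 'E'

Decoded = FFFFFFFCCCCCCCCCEEEEFFFFFFFE


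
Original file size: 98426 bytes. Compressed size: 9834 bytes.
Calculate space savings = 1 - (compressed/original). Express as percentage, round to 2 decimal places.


ratio = compressed/original = 9834/98426 = 0.099913
savings = 1 - ratio = 1 - 0.099913 = 0.900087
as a percentage: 0.900087 * 100 = 90.01%

Space savings = 1 - 9834/98426 = 90.01%


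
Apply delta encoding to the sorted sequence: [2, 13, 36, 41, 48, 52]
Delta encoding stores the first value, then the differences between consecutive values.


First value: 2
Deltas:
  13 - 2 = 11
  36 - 13 = 23
  41 - 36 = 5
  48 - 41 = 7
  52 - 48 = 4


Delta encoded: [2, 11, 23, 5, 7, 4]


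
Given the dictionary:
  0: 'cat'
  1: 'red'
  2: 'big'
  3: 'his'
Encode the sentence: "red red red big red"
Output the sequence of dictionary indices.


Look up each word in the dictionary:
  'red' -> 1
  'red' -> 1
  'red' -> 1
  'big' -> 2
  'red' -> 1

Encoded: [1, 1, 1, 2, 1]


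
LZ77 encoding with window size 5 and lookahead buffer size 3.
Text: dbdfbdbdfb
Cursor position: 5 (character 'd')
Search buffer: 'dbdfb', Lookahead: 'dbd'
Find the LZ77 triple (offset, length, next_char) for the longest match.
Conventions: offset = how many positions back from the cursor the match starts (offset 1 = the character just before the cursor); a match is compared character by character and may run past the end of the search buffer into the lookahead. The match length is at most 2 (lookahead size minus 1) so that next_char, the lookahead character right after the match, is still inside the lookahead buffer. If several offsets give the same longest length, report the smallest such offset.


Try each offset into the search buffer:
  offset=1 (pos 4, char 'b'): match length 0
  offset=2 (pos 3, char 'f'): match length 0
  offset=3 (pos 2, char 'd'): match length 1
  offset=4 (pos 1, char 'b'): match length 0
  offset=5 (pos 0, char 'd'): match length 2
Longest match has length 2 at offset 5.
next_char = character at position 5 + 2 = 7 -> 'd'

Best match: offset=5, length=2 (matching 'db' starting at position 0)
LZ77 triple: (5, 2, 'd')


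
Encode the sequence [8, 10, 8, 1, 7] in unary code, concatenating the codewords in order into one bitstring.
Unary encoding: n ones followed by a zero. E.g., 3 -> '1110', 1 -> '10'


Encode each number as n ones followed by a terminating 0:
  8 -> 111111110 (9 bits)
  10 -> 11111111110 (11 bits)
  8 -> 111111110 (9 bits)
  1 -> 10 (2 bits)
  7 -> 11111110 (8 bits)
Total length = 9 + 11 + 9 + 2 + 8 = 39 bits.

Unary([8, 10, 8, 1, 7]) = 111111110111111111101111111101011111110 (39 bits)


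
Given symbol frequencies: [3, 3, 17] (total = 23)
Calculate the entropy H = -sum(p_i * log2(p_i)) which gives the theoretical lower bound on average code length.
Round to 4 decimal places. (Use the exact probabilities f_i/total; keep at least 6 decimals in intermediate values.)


Per-symbol terms -p_i * log2(p_i) with p_i = f_i/23:
  p = 3/23 = 0.130435: log2(p) = -2.938599, -p*log2(p) = 0.383296
  p = 3/23 = 0.130435: log2(p) = -2.938599, -p*log2(p) = 0.383296
  p = 17/23 = 0.739130: log2(p) = -0.436099, -p*log2(p) = 0.322334
H = 0.383296 + 0.383296 + 0.322334 = 1.088926

H = 1.0889 bits/symbol


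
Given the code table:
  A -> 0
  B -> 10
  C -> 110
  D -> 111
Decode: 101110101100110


Decoding:
10 -> B
111 -> D
0 -> A
10 -> B
110 -> C
0 -> A
110 -> C


Result: BDABCAC


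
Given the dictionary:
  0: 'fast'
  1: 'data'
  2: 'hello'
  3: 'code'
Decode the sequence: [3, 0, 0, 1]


Look up each index in the dictionary:
  3 -> 'code'
  0 -> 'fast'
  0 -> 'fast'
  1 -> 'data'

Decoded: "code fast fast data"


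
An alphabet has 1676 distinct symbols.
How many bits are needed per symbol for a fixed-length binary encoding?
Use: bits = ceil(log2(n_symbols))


log2(1676) = 10.7108
Bracket: 2^10 = 1024 < 1676 <= 2^11 = 2048
So ceil(log2(1676)) = 11

bits = ceil(log2(1676)) = ceil(10.7108) = 11 bits


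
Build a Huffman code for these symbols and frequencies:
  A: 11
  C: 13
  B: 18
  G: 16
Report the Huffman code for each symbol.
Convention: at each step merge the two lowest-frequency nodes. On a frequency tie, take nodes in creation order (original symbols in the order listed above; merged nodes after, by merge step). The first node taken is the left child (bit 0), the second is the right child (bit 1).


Huffman tree construction:
Step 1: Merge A(11) + C(13) = 24
Step 2: Merge G(16) + B(18) = 34
Step 3: Merge (A+C)(24) + (G+B)(34) = 58
Read each symbol's code off the tree from the root (left child = 0, right child = 1).

Codes:
  A: 00 (length 2)
  C: 01 (length 2)
  B: 11 (length 2)
  G: 10 (length 2)
Average code length: 116/58 = 2.0000 bits/symbol


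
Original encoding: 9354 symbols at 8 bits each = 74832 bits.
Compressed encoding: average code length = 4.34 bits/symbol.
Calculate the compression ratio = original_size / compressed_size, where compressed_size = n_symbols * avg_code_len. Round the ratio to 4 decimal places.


original_size = n_symbols * orig_bits = 9354 * 8 = 74832 bits
compressed_size = n_symbols * avg_code_len = 9354 * 4.34 = 40596.36 bits
ratio = original_size / compressed_size = 74832 / 40596.36 = 1.8433

Compression ratio = 1.8433


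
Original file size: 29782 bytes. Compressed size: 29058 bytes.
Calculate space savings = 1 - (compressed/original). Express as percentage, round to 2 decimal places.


ratio = compressed/original = 29058/29782 = 0.97569
savings = 1 - ratio = 1 - 0.97569 = 0.02431
as a percentage: 0.02431 * 100 = 2.43%

Space savings = 1 - 29058/29782 = 2.43%


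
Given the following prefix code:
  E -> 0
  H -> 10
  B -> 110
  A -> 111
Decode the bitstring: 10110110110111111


Decoding step by step:
Bits 10 -> H
Bits 110 -> B
Bits 110 -> B
Bits 110 -> B
Bits 111 -> A
Bits 111 -> A


Decoded message: HBBBAA


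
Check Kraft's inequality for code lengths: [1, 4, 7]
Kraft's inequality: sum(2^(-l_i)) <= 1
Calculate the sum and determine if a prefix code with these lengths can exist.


Sum = 2^(-1) + 2^(-4) + 2^(-7)
    = 0.5 + 0.0625 + 0.0078125
    = 73/128 = 0.5703125
Since 0.5703125 <= 1, Kraft's inequality IS satisfied.
A prefix code with these lengths CAN exist.

Kraft sum = 0.5703125. Satisfied.


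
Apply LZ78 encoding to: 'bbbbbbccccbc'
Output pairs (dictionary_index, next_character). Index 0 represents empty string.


LZ78 encoding steps:
Dictionary: {0: ''}
Step 1: w='' (idx 0), next='b' -> output (0, 'b'), add 'b' as idx 1
Step 2: w='b' (idx 1), next='b' -> output (1, 'b'), add 'bb' as idx 2
Step 3: w='bb' (idx 2), next='b' -> output (2, 'b'), add 'bbb' as idx 3
Step 4: w='' (idx 0), next='c' -> output (0, 'c'), add 'c' as idx 4
Step 5: w='c' (idx 4), next='c' -> output (4, 'c'), add 'cc' as idx 5
Step 6: w='c' (idx 4), next='b' -> output (4, 'b'), add 'cb' as idx 6
Step 7: w='c' (idx 4), end of input -> output (4, '')


Encoded: [(0, 'b'), (1, 'b'), (2, 'b'), (0, 'c'), (4, 'c'), (4, 'b'), (4, '')]


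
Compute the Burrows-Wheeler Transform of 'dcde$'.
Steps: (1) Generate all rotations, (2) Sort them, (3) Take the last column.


Rotations (sorted):
  0: $dcde -> last char: e
  1: cde$d -> last char: d
  2: dcde$ -> last char: $
  3: de$dc -> last char: c
  4: e$dcd -> last char: d


BWT = ed$cd


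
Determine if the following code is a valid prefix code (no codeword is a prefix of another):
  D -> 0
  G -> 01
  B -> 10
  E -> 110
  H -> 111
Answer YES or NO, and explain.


Checking each pair (does one codeword prefix another?):
  D='0' vs G='01': prefix -- VIOLATION

NO -- this is NOT a valid prefix code. D (0) is a prefix of G (01).


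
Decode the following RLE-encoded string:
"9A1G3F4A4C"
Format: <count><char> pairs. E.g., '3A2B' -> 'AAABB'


Expanding each <count><char> pair:
  9A -> 'AAAAAAAAA'
  1G -> 'G'
  3F -> 'FFF'
  4A -> 'AAAA'
  4C -> 'CCCC'

Decoded = AAAAAAAAAGFFFAAAACCCC


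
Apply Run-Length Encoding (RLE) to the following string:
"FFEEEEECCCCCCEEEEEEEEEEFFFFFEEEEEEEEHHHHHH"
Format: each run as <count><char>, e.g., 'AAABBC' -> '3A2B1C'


Scanning runs left to right:
  i=0: run of 'F' x 2 -> '2F'
  i=2: run of 'E' x 5 -> '5E'
  i=7: run of 'C' x 6 -> '6C'
  i=13: run of 'E' x 10 -> '10E'
  i=23: run of 'F' x 5 -> '5F'
  i=28: run of 'E' x 8 -> '8E'
  i=36: run of 'H' x 6 -> '6H'

RLE = 2F5E6C10E5F8E6H


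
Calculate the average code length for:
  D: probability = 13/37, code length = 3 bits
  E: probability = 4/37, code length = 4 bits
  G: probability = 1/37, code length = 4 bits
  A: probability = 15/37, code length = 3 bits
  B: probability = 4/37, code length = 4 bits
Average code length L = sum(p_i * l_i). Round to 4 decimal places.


Weighted contributions p_i * l_i:
  D: (13/37) * 3 = 39/37
  E: (4/37) * 4 = 16/37
  G: (1/37) * 4 = 4/37
  A: (15/37) * 3 = 45/37
  B: (4/37) * 4 = 16/37
Sum = (39 + 16 + 4 + 45 + 16)/37 = 120/37

L = 120/37 = 3.2432 bits/symbol


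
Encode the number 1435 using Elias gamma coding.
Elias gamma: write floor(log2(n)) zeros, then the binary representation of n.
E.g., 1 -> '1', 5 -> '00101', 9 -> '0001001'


num_bits = floor(log2(1435)) + 1 = 11
leading_zeros = num_bits - 1 = 10
binary(1435) = 10110011011

Elias gamma(1435) = '0000000000' + '10110011011' = 000000000010110011011 (21 bits)


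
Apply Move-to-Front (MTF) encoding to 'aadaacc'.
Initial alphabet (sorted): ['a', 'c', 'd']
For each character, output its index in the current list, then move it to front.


MTF encoding:
'a': index 0 in ['a', 'c', 'd'] -> ['a', 'c', 'd']
'a': index 0 in ['a', 'c', 'd'] -> ['a', 'c', 'd']
'd': index 2 in ['a', 'c', 'd'] -> ['d', 'a', 'c']
'a': index 1 in ['d', 'a', 'c'] -> ['a', 'd', 'c']
'a': index 0 in ['a', 'd', 'c'] -> ['a', 'd', 'c']
'c': index 2 in ['a', 'd', 'c'] -> ['c', 'a', 'd']
'c': index 0 in ['c', 'a', 'd'] -> ['c', 'a', 'd']


Output: [0, 0, 2, 1, 0, 2, 0]


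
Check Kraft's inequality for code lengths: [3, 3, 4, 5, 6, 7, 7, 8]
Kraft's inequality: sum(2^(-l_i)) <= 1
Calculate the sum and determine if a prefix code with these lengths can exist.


Sum = 2^(-3) + 2^(-3) + 2^(-4) + 2^(-5) + 2^(-6) + 2^(-7) + 2^(-7) + 2^(-8)
    = 0.125 + 0.125 + 0.0625 + 0.03125 + 0.015625 + 0.0078125 + 0.0078125 + 0.00390625
    = 97/256 = 0.37890625
Since 0.37890625 <= 1, Kraft's inequality IS satisfied.
A prefix code with these lengths CAN exist.

Kraft sum = 0.37890625. Satisfied.


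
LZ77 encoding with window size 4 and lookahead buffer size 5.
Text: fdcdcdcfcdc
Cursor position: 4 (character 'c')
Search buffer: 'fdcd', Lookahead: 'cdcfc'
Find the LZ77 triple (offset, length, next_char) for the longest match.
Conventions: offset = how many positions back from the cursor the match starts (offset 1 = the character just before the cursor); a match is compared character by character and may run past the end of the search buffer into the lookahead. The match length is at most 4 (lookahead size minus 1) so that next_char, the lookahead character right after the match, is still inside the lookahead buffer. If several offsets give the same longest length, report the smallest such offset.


Try each offset into the search buffer:
  offset=1 (pos 3, char 'd'): match length 0
  offset=2 (pos 2, char 'c'): match length 3
  offset=3 (pos 1, char 'd'): match length 0
  offset=4 (pos 0, char 'f'): match length 0
Longest match has length 3 at offset 2.
next_char = character at position 4 + 3 = 7 -> 'f'

Best match: offset=2, length=3 (matching 'cdc' starting at position 2)
LZ77 triple: (2, 3, 'f')


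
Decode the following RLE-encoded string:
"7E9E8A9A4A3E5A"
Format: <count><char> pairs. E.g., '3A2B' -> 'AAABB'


Expanding each <count><char> pair:
  7E -> 'EEEEEEE'
  9E -> 'EEEEEEEEE'
  8A -> 'AAAAAAAA'
  9A -> 'AAAAAAAAA'
  4A -> 'AAAA'
  3E -> 'EEE'
  5A -> 'AAAAA'

Decoded = EEEEEEEEEEEEEEEEAAAAAAAAAAAAAAAAAAAAAEEEAAAAA


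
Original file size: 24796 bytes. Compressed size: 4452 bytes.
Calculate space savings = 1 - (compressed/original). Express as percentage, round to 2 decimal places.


ratio = compressed/original = 4452/24796 = 0.179545
savings = 1 - ratio = 1 - 0.179545 = 0.820455
as a percentage: 0.820455 * 100 = 82.05%

Space savings = 1 - 4452/24796 = 82.05%


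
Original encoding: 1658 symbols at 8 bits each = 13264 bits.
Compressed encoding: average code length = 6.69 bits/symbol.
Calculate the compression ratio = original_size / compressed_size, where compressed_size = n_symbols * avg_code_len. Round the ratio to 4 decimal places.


original_size = n_symbols * orig_bits = 1658 * 8 = 13264 bits
compressed_size = n_symbols * avg_code_len = 1658 * 6.69 = 11092.02 bits
ratio = original_size / compressed_size = 13264 / 11092.02 = 1.1958

Compression ratio = 1.1958


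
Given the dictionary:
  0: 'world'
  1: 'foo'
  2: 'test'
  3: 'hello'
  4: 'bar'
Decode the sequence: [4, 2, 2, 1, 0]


Look up each index in the dictionary:
  4 -> 'bar'
  2 -> 'test'
  2 -> 'test'
  1 -> 'foo'
  0 -> 'world'

Decoded: "bar test test foo world"


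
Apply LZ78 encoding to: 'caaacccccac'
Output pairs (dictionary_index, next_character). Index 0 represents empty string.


LZ78 encoding steps:
Dictionary: {0: ''}
Step 1: w='' (idx 0), next='c' -> output (0, 'c'), add 'c' as idx 1
Step 2: w='' (idx 0), next='a' -> output (0, 'a'), add 'a' as idx 2
Step 3: w='a' (idx 2), next='a' -> output (2, 'a'), add 'aa' as idx 3
Step 4: w='c' (idx 1), next='c' -> output (1, 'c'), add 'cc' as idx 4
Step 5: w='cc' (idx 4), next='c' -> output (4, 'c'), add 'ccc' as idx 5
Step 6: w='a' (idx 2), next='c' -> output (2, 'c'), add 'ac' as idx 6


Encoded: [(0, 'c'), (0, 'a'), (2, 'a'), (1, 'c'), (4, 'c'), (2, 'c')]


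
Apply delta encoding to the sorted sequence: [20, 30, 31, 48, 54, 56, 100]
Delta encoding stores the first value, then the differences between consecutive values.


First value: 20
Deltas:
  30 - 20 = 10
  31 - 30 = 1
  48 - 31 = 17
  54 - 48 = 6
  56 - 54 = 2
  100 - 56 = 44


Delta encoded: [20, 10, 1, 17, 6, 2, 44]


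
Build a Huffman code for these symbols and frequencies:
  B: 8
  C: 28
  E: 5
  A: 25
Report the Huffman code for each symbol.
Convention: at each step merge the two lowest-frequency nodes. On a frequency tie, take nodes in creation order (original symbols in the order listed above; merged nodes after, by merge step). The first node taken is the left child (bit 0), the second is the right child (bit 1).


Huffman tree construction:
Step 1: Merge E(5) + B(8) = 13
Step 2: Merge (E+B)(13) + A(25) = 38
Step 3: Merge C(28) + ((E+B)+A)(38) = 66
Read each symbol's code off the tree from the root (left child = 0, right child = 1).

Codes:
  B: 101 (length 3)
  C: 0 (length 1)
  E: 100 (length 3)
  A: 11 (length 2)
Average code length: 117/66 = 1.7727 bits/symbol


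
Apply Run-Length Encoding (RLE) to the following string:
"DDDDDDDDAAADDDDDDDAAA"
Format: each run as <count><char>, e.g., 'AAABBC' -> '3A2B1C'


Scanning runs left to right:
  i=0: run of 'D' x 8 -> '8D'
  i=8: run of 'A' x 3 -> '3A'
  i=11: run of 'D' x 7 -> '7D'
  i=18: run of 'A' x 3 -> '3A'

RLE = 8D3A7D3A


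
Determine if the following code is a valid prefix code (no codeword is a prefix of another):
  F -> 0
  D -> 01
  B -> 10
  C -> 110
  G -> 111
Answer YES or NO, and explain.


Checking each pair (does one codeword prefix another?):
  F='0' vs D='01': prefix -- VIOLATION

NO -- this is NOT a valid prefix code. F (0) is a prefix of D (01).


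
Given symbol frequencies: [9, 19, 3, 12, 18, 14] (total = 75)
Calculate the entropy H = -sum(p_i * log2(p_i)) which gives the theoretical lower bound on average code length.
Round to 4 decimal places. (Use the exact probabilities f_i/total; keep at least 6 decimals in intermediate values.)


Per-symbol terms -p_i * log2(p_i) with p_i = f_i/75:
  p = 9/75 = 0.120000: log2(p) = -3.058894, -p*log2(p) = 0.367067
  p = 19/75 = 0.253333: log2(p) = -1.980891, -p*log2(p) = 0.501826
  p = 3/75 = 0.040000: log2(p) = -4.643856, -p*log2(p) = 0.185754
  p = 12/75 = 0.160000: log2(p) = -2.643856, -p*log2(p) = 0.423017
  p = 18/75 = 0.240000: log2(p) = -2.058894, -p*log2(p) = 0.494134
  p = 14/75 = 0.186667: log2(p) = -2.421464, -p*log2(p) = 0.452007
H = 0.367067 + 0.501826 + 0.185754 + 0.423017 + 0.494134 + 0.452007 = 2.423805

H = 2.4238 bits/symbol


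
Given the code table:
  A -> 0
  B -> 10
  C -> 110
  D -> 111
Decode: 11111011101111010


Decoding:
111 -> D
110 -> C
111 -> D
0 -> A
111 -> D
10 -> B
10 -> B


Result: DCDADBB


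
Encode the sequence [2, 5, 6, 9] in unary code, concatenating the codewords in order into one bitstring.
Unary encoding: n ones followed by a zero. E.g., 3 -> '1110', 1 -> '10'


Encode each number as n ones followed by a terminating 0:
  2 -> 110 (3 bits)
  5 -> 111110 (6 bits)
  6 -> 1111110 (7 bits)
  9 -> 1111111110 (10 bits)
Total length = 3 + 6 + 7 + 10 = 26 bits.

Unary([2, 5, 6, 9]) = 11011111011111101111111110 (26 bits)


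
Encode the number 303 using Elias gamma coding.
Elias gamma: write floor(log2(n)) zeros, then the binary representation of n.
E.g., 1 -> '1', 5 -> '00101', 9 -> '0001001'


num_bits = floor(log2(303)) + 1 = 9
leading_zeros = num_bits - 1 = 8
binary(303) = 100101111

Elias gamma(303) = '00000000' + '100101111' = 00000000100101111 (17 bits)


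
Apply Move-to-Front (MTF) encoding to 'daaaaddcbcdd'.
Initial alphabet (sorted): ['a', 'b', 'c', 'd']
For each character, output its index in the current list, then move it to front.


MTF encoding:
'd': index 3 in ['a', 'b', 'c', 'd'] -> ['d', 'a', 'b', 'c']
'a': index 1 in ['d', 'a', 'b', 'c'] -> ['a', 'd', 'b', 'c']
'a': index 0 in ['a', 'd', 'b', 'c'] -> ['a', 'd', 'b', 'c']
'a': index 0 in ['a', 'd', 'b', 'c'] -> ['a', 'd', 'b', 'c']
'a': index 0 in ['a', 'd', 'b', 'c'] -> ['a', 'd', 'b', 'c']
'd': index 1 in ['a', 'd', 'b', 'c'] -> ['d', 'a', 'b', 'c']
'd': index 0 in ['d', 'a', 'b', 'c'] -> ['d', 'a', 'b', 'c']
'c': index 3 in ['d', 'a', 'b', 'c'] -> ['c', 'd', 'a', 'b']
'b': index 3 in ['c', 'd', 'a', 'b'] -> ['b', 'c', 'd', 'a']
'c': index 1 in ['b', 'c', 'd', 'a'] -> ['c', 'b', 'd', 'a']
'd': index 2 in ['c', 'b', 'd', 'a'] -> ['d', 'c', 'b', 'a']
'd': index 0 in ['d', 'c', 'b', 'a'] -> ['d', 'c', 'b', 'a']


Output: [3, 1, 0, 0, 0, 1, 0, 3, 3, 1, 2, 0]


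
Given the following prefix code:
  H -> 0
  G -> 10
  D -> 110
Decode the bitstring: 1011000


Decoding step by step:
Bits 10 -> G
Bits 110 -> D
Bits 0 -> H
Bits 0 -> H


Decoded message: GDHH


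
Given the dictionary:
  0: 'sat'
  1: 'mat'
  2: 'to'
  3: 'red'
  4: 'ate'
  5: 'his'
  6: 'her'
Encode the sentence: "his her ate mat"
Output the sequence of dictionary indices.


Look up each word in the dictionary:
  'his' -> 5
  'her' -> 6
  'ate' -> 4
  'mat' -> 1

Encoded: [5, 6, 4, 1]


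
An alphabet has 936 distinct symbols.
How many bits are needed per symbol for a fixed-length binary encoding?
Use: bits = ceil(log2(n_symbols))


log2(936) = 9.8704
Bracket: 2^9 = 512 < 936 <= 2^10 = 1024
So ceil(log2(936)) = 10

bits = ceil(log2(936)) = ceil(9.8704) = 10 bits


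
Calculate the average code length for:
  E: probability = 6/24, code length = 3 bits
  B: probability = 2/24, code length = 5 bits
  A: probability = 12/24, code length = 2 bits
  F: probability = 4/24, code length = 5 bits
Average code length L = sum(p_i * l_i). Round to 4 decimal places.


Weighted contributions p_i * l_i:
  E: (6/24) * 3 = 18/24
  B: (2/24) * 5 = 10/24
  A: (12/24) * 2 = 24/24
  F: (4/24) * 5 = 20/24
Sum = (18 + 10 + 24 + 20)/24 = 72/24

L = 72/24 = 3.0000 bits/symbol


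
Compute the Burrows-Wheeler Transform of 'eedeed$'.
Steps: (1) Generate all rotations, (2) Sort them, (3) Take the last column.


Rotations (sorted):
  0: $eedeed -> last char: d
  1: d$eedee -> last char: e
  2: deed$ee -> last char: e
  3: ed$eede -> last char: e
  4: edeed$e -> last char: e
  5: eed$eed -> last char: d
  6: eedeed$ -> last char: $


BWT = deeeed$


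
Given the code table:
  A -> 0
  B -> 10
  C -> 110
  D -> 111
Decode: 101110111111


Decoding:
10 -> B
111 -> D
0 -> A
111 -> D
111 -> D


Result: BDADD


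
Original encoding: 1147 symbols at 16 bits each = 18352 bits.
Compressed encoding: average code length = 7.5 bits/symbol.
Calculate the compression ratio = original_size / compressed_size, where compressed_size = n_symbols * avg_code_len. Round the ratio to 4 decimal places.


original_size = n_symbols * orig_bits = 1147 * 16 = 18352 bits
compressed_size = n_symbols * avg_code_len = 1147 * 7.5 = 8602.5 bits
ratio = original_size / compressed_size = 18352 / 8602.5 = 2.1333

Compression ratio = 2.1333
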